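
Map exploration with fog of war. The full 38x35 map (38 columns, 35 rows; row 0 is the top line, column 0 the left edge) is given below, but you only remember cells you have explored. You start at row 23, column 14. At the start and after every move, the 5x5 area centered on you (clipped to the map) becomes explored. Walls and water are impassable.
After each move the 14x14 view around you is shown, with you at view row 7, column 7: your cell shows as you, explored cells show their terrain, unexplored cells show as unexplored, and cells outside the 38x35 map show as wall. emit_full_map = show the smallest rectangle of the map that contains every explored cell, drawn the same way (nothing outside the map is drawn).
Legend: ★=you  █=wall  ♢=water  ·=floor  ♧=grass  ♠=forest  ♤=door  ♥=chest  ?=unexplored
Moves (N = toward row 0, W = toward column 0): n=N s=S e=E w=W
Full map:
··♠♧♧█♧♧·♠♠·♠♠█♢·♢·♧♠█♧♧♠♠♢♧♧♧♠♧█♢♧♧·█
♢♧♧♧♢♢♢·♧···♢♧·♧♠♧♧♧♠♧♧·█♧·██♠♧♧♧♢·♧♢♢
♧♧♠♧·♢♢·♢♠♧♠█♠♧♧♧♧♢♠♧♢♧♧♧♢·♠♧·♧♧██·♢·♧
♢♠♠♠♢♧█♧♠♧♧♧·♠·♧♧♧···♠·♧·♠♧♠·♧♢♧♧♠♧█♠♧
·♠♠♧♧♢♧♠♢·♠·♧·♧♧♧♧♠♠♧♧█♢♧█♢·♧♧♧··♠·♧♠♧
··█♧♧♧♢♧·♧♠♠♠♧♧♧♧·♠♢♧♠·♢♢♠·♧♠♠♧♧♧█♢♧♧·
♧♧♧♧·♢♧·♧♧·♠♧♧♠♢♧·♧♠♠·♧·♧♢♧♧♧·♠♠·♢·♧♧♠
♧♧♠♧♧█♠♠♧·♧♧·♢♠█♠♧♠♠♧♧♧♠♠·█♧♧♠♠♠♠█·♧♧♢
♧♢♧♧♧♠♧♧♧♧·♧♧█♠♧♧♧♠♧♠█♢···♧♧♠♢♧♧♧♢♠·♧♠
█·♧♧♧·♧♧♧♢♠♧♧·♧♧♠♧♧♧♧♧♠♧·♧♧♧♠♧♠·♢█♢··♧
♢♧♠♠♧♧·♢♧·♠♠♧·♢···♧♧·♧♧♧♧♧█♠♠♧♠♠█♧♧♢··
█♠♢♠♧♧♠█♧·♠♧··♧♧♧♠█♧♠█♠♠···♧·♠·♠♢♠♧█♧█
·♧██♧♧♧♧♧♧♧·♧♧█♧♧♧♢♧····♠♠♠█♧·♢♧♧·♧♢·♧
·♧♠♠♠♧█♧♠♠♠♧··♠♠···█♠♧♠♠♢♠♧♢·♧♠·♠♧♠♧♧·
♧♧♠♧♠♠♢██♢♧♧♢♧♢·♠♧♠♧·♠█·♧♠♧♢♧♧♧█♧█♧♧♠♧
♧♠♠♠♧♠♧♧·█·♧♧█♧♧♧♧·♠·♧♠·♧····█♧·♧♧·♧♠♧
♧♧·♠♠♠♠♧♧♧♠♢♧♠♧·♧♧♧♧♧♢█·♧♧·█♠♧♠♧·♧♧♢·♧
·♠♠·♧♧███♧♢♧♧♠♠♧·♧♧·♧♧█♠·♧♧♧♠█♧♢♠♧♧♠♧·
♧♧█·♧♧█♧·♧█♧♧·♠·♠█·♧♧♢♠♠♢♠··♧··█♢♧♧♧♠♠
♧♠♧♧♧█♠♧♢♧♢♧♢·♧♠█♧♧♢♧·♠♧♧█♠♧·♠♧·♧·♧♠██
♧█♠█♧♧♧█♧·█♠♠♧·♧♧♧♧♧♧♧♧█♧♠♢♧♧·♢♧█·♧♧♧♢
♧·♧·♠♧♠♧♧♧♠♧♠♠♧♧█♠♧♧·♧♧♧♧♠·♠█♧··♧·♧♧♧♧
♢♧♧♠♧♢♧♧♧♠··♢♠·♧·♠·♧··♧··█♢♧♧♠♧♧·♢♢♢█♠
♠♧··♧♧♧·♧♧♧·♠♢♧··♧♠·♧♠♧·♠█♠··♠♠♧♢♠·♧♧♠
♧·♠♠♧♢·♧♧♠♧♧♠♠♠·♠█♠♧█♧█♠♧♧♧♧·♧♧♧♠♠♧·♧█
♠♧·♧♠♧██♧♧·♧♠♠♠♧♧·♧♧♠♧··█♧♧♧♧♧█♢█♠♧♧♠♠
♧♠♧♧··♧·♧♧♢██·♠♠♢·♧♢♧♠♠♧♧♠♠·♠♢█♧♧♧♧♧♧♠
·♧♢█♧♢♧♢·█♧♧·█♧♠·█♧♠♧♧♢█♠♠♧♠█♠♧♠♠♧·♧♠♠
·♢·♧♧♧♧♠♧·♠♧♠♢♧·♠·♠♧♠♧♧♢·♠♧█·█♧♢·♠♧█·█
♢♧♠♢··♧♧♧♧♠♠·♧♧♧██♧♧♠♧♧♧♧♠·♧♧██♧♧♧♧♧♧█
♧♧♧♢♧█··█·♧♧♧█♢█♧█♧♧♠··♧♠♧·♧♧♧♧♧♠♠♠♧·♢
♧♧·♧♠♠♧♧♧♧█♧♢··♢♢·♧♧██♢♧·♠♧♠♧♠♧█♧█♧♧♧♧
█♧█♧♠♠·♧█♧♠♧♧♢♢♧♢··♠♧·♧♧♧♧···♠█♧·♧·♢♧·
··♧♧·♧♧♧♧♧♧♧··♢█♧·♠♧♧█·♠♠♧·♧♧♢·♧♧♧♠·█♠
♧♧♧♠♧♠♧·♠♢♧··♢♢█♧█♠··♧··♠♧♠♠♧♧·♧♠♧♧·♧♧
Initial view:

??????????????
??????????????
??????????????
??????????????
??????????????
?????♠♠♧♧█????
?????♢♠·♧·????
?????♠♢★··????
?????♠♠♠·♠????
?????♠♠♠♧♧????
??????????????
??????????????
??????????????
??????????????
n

??????????????
??????????????
??????????????
??????????????
??????????????
?????♠♧·♧♧????
?????♠♠♧♧█????
?????♢♠★♧·????
?????♠♢♧··????
?????♠♠♠·♠????
?????♠♠♠♧♧????
??????????????
??????????????
??????????????

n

??????????????
??????????????
??????????????
??????????????
??????????????
?????♢·♧♠█????
?????♠♧·♧♧????
?????♠♠★♧█????
?????♢♠·♧·????
?????♠♢♧··????
?????♠♠♠·♠????
?????♠♠♠♧♧????
??????????????
??????????????

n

??????????????
??????????????
??????????????
??????????????
??????????????
?????♧·♠·♠????
?????♢·♧♠█????
?????♠♧★♧♧????
?????♠♠♧♧█????
?????♢♠·♧·????
?????♠♢♧··????
?????♠♠♠·♠????
?????♠♠♠♧♧????
??????????????

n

??????????????
??????????????
??????????????
??????????????
??????????????
?????♧♠♠♧·????
?????♧·♠·♠????
?????♢·★♠█????
?????♠♧·♧♧????
?????♠♠♧♧█????
?????♢♠·♧·????
?????♠♢♧··????
?????♠♠♠·♠????
?????♠♠♠♧♧????

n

??????????????
??????????????
??????????????
??????????????
??????????????
?????♧♠♧·♧????
?????♧♠♠♧·????
?????♧·★·♠????
?????♢·♧♠█????
?????♠♧·♧♧????
?????♠♠♧♧█????
?????♢♠·♧·????
?????♠♢♧··????
?????♠♠♠·♠????

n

??????????????
??????????????
??????????????
??????????????
??????????????
?????♧█♧♧♧????
?????♧♠♧·♧????
?????♧♠★♧·????
?????♧·♠·♠????
?????♢·♧♠█????
?????♠♧·♧♧????
?????♠♠♧♧█????
?????♢♠·♧·????
?????♠♢♧··????

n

??????????????
??????????????
??????????????
??????????????
??????????????
?????♢♧♢·♠????
?????♧█♧♧♧????
?????♧♠★·♧????
?????♧♠♠♧·????
?????♧·♠·♠????
?????♢·♧♠█????
?????♠♧·♧♧????
?????♠♠♧♧█????
?????♢♠·♧·????

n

??????????????
??????????????
??????????????
??????????????
??????????????
?????··♠♠·????
?????♢♧♢·♠????
?????♧█★♧♧????
?????♧♠♧·♧????
?????♧♠♠♧·????
?????♧·♠·♠????
?????♢·♧♠█????
?????♠♧·♧♧????
?????♠♠♧♧█????

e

??????????????
??????????????
??????????????
??????????????
??????????????
????··♠♠··????
????♢♧♢·♠♧????
????♧█♧★♧♧????
????♧♠♧·♧♧????
????♧♠♠♧·♧????
????♧·♠·♠?????
????♢·♧♠█?????
????♠♧·♧♧?????
????♠♠♧♧█?????

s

??????????????
??????????????
??????????????
??????????????
????··♠♠··????
????♢♧♢·♠♧????
????♧█♧♧♧♧????
????♧♠♧★♧♧????
????♧♠♠♧·♧????
????♧·♠·♠█????
????♢·♧♠█?????
????♠♧·♧♧?????
????♠♠♧♧█?????
????♢♠·♧·?????

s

??????????????
??????????????
??????????????
????··♠♠··????
????♢♧♢·♠♧????
????♧█♧♧♧♧????
????♧♠♧·♧♧????
????♧♠♠★·♧????
????♧·♠·♠█????
????♢·♧♠█♧????
????♠♧·♧♧?????
????♠♠♧♧█?????
????♢♠·♧·?????
????♠♢♧··?????

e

??????????????
??????????????
??????????????
???··♠♠··?????
???♢♧♢·♠♧?????
???♧█♧♧♧♧·????
???♧♠♧·♧♧♧????
???♧♠♠♧★♧♧????
???♧·♠·♠█·????
???♢·♧♠█♧♧????
???♠♧·♧♧??????
???♠♠♧♧█??????
???♢♠·♧·??????
???♠♢♧··??????

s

??????????????
??????????????
???··♠♠··?????
???♢♧♢·♠♧?????
???♧█♧♧♧♧·????
???♧♠♧·♧♧♧????
???♧♠♠♧·♧♧????
???♧·♠·★█·????
???♢·♧♠█♧♧????
???♠♧·♧♧♧♧????
???♠♠♧♧█??????
???♢♠·♧·??????
???♠♢♧··??????
???♠♠♠·♠??????

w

??????????????
??????????????
????··♠♠··????
????♢♧♢·♠♧????
????♧█♧♧♧♧·???
????♧♠♧·♧♧♧???
????♧♠♠♧·♧♧???
????♧·♠★♠█·???
????♢·♧♠█♧♧???
????♠♧·♧♧♧♧???
????♠♠♧♧█?????
????♢♠·♧·?????
????♠♢♧··?????
????♠♠♠·♠?????

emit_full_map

··♠♠··?
♢♧♢·♠♧?
♧█♧♧♧♧·
♧♠♧·♧♧♧
♧♠♠♧·♧♧
♧·♠★♠█·
♢·♧♠█♧♧
♠♧·♧♧♧♧
♠♠♧♧█??
♢♠·♧·??
♠♢♧··??
♠♠♠·♠??
♠♠♠♧♧??

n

??????????????
??????????????
??????????????
????··♠♠··????
????♢♧♢·♠♧????
????♧█♧♧♧♧·???
????♧♠♧·♧♧♧???
????♧♠♠★·♧♧???
????♧·♠·♠█·???
????♢·♧♠█♧♧???
????♠♧·♧♧♧♧???
????♠♠♧♧█?????
????♢♠·♧·?????
????♠♢♧··?????

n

??????????????
??????????????
??????????????
??????????????
????··♠♠··????
????♢♧♢·♠♧????
????♧█♧♧♧♧·???
????♧♠♧★♧♧♧???
????♧♠♠♧·♧♧???
????♧·♠·♠█·???
????♢·♧♠█♧♧???
????♠♧·♧♧♧♧???
????♠♠♧♧█?????
????♢♠·♧·?????

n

??????????????
??????????????
??????????????
??????????????
??????????????
????··♠♠··????
????♢♧♢·♠♧????
????♧█♧★♧♧·???
????♧♠♧·♧♧♧???
????♧♠♠♧·♧♧???
????♧·♠·♠█·???
????♢·♧♠█♧♧???
????♠♧·♧♧♧♧???
????♠♠♧♧█?????

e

??????????????
??????????????
??????????????
??????????????
??????????????
???··♠♠···????
???♢♧♢·♠♧♠????
???♧█♧♧★♧·????
???♧♠♧·♧♧♧????
???♧♠♠♧·♧♧????
???♧·♠·♠█·????
???♢·♧♠█♧♧????
???♠♧·♧♧♧♧????
???♠♠♧♧█??????

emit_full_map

··♠♠···
♢♧♢·♠♧♠
♧█♧♧★♧·
♧♠♧·♧♧♧
♧♠♠♧·♧♧
♧·♠·♠█·
♢·♧♠█♧♧
♠♧·♧♧♧♧
♠♠♧♧█??
♢♠·♧·??
♠♢♧··??
♠♠♠·♠??
♠♠♠♧♧??


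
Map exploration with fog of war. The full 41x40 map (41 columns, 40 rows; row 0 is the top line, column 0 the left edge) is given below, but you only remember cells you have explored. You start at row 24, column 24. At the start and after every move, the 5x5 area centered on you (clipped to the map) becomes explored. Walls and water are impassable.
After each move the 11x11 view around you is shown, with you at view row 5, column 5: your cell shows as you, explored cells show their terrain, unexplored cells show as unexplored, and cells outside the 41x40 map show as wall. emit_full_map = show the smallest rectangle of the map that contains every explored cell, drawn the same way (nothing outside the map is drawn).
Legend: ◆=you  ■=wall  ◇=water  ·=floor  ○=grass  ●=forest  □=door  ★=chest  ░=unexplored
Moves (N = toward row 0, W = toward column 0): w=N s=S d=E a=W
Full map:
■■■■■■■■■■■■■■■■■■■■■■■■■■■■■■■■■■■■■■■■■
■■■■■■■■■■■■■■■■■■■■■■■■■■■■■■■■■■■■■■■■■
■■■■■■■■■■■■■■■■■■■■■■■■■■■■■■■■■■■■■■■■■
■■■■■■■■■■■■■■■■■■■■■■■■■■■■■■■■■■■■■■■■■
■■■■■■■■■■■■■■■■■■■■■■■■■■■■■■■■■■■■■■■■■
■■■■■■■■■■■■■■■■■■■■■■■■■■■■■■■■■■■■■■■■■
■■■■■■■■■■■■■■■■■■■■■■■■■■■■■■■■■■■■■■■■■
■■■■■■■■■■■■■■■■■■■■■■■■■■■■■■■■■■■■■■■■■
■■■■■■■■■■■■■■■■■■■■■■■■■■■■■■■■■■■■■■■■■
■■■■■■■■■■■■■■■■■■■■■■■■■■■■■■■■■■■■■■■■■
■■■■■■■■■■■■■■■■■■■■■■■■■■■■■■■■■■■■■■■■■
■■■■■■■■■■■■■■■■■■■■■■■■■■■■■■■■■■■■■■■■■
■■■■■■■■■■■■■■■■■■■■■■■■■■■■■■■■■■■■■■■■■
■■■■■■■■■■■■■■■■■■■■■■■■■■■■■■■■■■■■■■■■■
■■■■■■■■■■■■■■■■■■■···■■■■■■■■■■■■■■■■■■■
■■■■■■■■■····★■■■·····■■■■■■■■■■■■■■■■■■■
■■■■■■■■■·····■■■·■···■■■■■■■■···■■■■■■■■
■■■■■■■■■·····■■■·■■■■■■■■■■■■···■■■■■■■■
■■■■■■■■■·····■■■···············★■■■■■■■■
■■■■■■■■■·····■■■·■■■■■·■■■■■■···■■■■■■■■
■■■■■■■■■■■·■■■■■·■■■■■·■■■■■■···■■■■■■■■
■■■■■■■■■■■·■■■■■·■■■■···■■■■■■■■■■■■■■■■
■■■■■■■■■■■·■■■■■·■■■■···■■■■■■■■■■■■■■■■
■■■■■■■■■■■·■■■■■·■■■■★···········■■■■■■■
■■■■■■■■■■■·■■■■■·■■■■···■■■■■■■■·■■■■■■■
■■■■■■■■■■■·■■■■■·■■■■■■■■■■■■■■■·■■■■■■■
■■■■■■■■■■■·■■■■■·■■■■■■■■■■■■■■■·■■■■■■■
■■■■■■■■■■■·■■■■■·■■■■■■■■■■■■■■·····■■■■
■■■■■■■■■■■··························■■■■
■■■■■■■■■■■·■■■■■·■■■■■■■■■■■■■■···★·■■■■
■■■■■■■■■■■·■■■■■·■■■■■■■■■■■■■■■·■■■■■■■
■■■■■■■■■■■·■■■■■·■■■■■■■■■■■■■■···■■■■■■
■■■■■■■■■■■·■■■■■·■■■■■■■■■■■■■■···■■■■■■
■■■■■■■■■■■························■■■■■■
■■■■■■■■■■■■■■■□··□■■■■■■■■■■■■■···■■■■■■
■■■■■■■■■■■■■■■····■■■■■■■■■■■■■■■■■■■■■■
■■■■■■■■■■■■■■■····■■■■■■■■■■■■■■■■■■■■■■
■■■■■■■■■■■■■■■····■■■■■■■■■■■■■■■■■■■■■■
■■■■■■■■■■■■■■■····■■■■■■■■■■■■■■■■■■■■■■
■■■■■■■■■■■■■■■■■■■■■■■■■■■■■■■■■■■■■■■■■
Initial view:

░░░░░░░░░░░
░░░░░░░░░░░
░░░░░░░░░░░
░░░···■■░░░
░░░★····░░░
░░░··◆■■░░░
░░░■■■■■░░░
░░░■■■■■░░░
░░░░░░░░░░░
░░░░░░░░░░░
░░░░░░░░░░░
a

░░░░░░░░░░░
░░░░░░░░░░░
░░░░░░░░░░░
░░░■···■■░░
░░░■★····░░
░░░■·◆·■■░░
░░░■■■■■■░░
░░░■■■■■■░░
░░░░░░░░░░░
░░░░░░░░░░░
░░░░░░░░░░░

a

░░░░░░░░░░░
░░░░░░░░░░░
░░░░░░░░░░░
░░░■■···■■░
░░░■■★····░
░░░■■◆··■■░
░░░■■■■■■■░
░░░■■■■■■■░
░░░░░░░░░░░
░░░░░░░░░░░
░░░░░░░░░░░

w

░░░░░░░░░░░
░░░░░░░░░░░
░░░░░░░░░░░
░░░■■···░░░
░░░■■···■■░
░░░■■◆····░
░░░■■···■■░
░░░■■■■■■■░
░░░■■■■■■■░
░░░░░░░░░░░
░░░░░░░░░░░

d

░░░░░░░░░░░
░░░░░░░░░░░
░░░░░░░░░░░
░░■■···■░░░
░░■■···■■░░
░░■■★◆···░░
░░■■···■■░░
░░■■■■■■■░░
░░■■■■■■■░░
░░░░░░░░░░░
░░░░░░░░░░░

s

░░░░░░░░░░░
░░░░░░░░░░░
░░■■···■░░░
░░■■···■■░░
░░■■★····░░
░░■■·◆·■■░░
░░■■■■■■■░░
░░■■■■■■■░░
░░░░░░░░░░░
░░░░░░░░░░░
░░░░░░░░░░░

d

░░░░░░░░░░░
░░░░░░░░░░░
░■■···■░░░░
░■■···■■░░░
░■■★····░░░
░■■··◆■■░░░
░■■■■■■■░░░
░■■■■■■■░░░
░░░░░░░░░░░
░░░░░░░░░░░
░░░░░░░░░░░

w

░░░░░░░░░░░
░░░░░░░░░░░
░░░░░░░░░░░
░■■···■■░░░
░■■···■■░░░
░■■★·◆··░░░
░■■···■■░░░
░■■■■■■■░░░
░■■■■■■■░░░
░░░░░░░░░░░
░░░░░░░░░░░

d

░░░░░░░░░░░
░░░░░░░░░░░
░░░░░░░░░░░
■■···■■■░░░
■■···■■■░░░
■■★··◆··░░░
■■···■■■░░░
■■■■■■■■░░░
■■■■■■■░░░░
░░░░░░░░░░░
░░░░░░░░░░░

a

░░░░░░░░░░░
░░░░░░░░░░░
░░░░░░░░░░░
░■■···■■■░░
░■■···■■■░░
░■■★·◆···░░
░■■···■■■░░
░■■■■■■■■░░
░■■■■■■■░░░
░░░░░░░░░░░
░░░░░░░░░░░

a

░░░░░░░░░░░
░░░░░░░░░░░
░░░░░░░░░░░
░░■■···■■■░
░░■■···■■■░
░░■■★◆····░
░░■■···■■■░
░░■■■■■■■■░
░░■■■■■■■░░
░░░░░░░░░░░
░░░░░░░░░░░

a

░░░░░░░░░░░
░░░░░░░░░░░
░░░░░░░░░░░
░░░■■···■■■
░░░■■···■■■
░░░■■◆·····
░░░■■···■■■
░░░■■■■■■■■
░░░■■■■■■■░
░░░░░░░░░░░
░░░░░░░░░░░

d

░░░░░░░░░░░
░░░░░░░░░░░
░░░░░░░░░░░
░░■■···■■■░
░░■■···■■■░
░░■■★◆····░
░░■■···■■■░
░░■■■■■■■■░
░░■■■■■■■░░
░░░░░░░░░░░
░░░░░░░░░░░

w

░░░░░░░░░░░
░░░░░░░░░░░
░░░░░░░░░░░
░░░■■·■■░░░
░░■■···■■■░
░░■■·◆·■■■░
░░■■★·····░
░░■■···■■■░
░░■■■■■■■■░
░░■■■■■■■░░
░░░░░░░░░░░

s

░░░░░░░░░░░
░░░░░░░░░░░
░░░■■·■■░░░
░░■■···■■■░
░░■■···■■■░
░░■■★◆····░
░░■■···■■■░
░░■■■■■■■■░
░░■■■■■■■░░
░░░░░░░░░░░
░░░░░░░░░░░

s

░░░░░░░░░░░
░░░■■·■■░░░
░░■■···■■■░
░░■■···■■■░
░░■■★·····░
░░■■·◆·■■■░
░░■■■■■■■■░
░░■■■■■■■░░
░░░░░░░░░░░
░░░░░░░░░░░
░░░░░░░░░░░

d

░░░░░░░░░░░
░░■■·■■░░░░
░■■···■■■░░
░■■···■■■░░
░■■★·····░░
░■■··◆■■■░░
░■■■■■■■■░░
░■■■■■■■░░░
░░░░░░░░░░░
░░░░░░░░░░░
░░░░░░░░░░░

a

░░░░░░░░░░░
░░░■■·■■░░░
░░■■···■■■░
░░■■···■■■░
░░■■★·····░
░░■■·◆·■■■░
░░■■■■■■■■░
░░■■■■■■■░░
░░░░░░░░░░░
░░░░░░░░░░░
░░░░░░░░░░░

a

░░░░░░░░░░░
░░░░■■·■■░░
░░░■■···■■■
░░░■■···■■■
░░░■■★·····
░░░■■◆··■■■
░░░■■■■■■■■
░░░■■■■■■■░
░░░░░░░░░░░
░░░░░░░░░░░
░░░░░░░░░░░

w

░░░░░░░░░░░
░░░░░░░░░░░
░░░░■■·■■░░
░░░■■···■■■
░░░■■···■■■
░░░■■◆·····
░░░■■···■■■
░░░■■■■■■■■
░░░■■■■■■■░
░░░░░░░░░░░
░░░░░░░░░░░

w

░░░░░░░░░░░
░░░░░░░░░░░
░░░░░░░░░░░
░░░■■■·■■░░
░░░■■···■■■
░░░■■◆··■■■
░░░■■★·····
░░░■■···■■■
░░░■■■■■■■■
░░░■■■■■■■░
░░░░░░░░░░░

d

░░░░░░░░░░░
░░░░░░░░░░░
░░░░░░░░░░░
░░■■■·■■░░░
░░■■···■■■░
░░■■·◆·■■■░
░░■■★·····░
░░■■···■■■░
░░■■■■■■■■░
░░■■■■■■■░░
░░░░░░░░░░░

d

░░░░░░░░░░░
░░░░░░░░░░░
░░░░░░░░░░░
░■■■·■■■░░░
░■■···■■■░░
░■■··◆■■■░░
░■■★·····░░
░■■···■■■░░
░■■■■■■■■░░
░■■■■■■■░░░
░░░░░░░░░░░

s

░░░░░░░░░░░
░░░░░░░░░░░
░■■■·■■■░░░
░■■···■■■░░
░■■···■■■░░
░■■★·◆···░░
░■■···■■■░░
░■■■■■■■■░░
░■■■■■■■░░░
░░░░░░░░░░░
░░░░░░░░░░░

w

░░░░░░░░░░░
░░░░░░░░░░░
░░░░░░░░░░░
░■■■·■■■░░░
░■■···■■■░░
░■■··◆■■■░░
░■■★·····░░
░■■···■■■░░
░■■■■■■■■░░
░■■■■■■■░░░
░░░░░░░░░░░

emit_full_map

■■■·■■■░
■■···■■■
■■··◆■■■
■■★·····
■■···■■■
■■■■■■■■
■■■■■■■░

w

░░░░░░░░░░░
░░░░░░░░░░░
░░░░░░░░░░░
░░░■·■■■░░░
░■■■·■■■░░░
░■■··◆■■■░░
░■■···■■■░░
░■■★·····░░
░■■···■■■░░
░■■■■■■■■░░
░■■■■■■■░░░

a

░░░░░░░░░░░
░░░░░░░░░░░
░░░░░░░░░░░
░░░■■·■■■░░
░░■■■·■■■░░
░░■■·◆·■■■░
░░■■···■■■░
░░■■★·····░
░░■■···■■■░
░░■■■■■■■■░
░░■■■■■■■░░

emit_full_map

░■■·■■■░
■■■·■■■░
■■·◆·■■■
■■···■■■
■■★·····
■■···■■■
■■■■■■■■
■■■■■■■░


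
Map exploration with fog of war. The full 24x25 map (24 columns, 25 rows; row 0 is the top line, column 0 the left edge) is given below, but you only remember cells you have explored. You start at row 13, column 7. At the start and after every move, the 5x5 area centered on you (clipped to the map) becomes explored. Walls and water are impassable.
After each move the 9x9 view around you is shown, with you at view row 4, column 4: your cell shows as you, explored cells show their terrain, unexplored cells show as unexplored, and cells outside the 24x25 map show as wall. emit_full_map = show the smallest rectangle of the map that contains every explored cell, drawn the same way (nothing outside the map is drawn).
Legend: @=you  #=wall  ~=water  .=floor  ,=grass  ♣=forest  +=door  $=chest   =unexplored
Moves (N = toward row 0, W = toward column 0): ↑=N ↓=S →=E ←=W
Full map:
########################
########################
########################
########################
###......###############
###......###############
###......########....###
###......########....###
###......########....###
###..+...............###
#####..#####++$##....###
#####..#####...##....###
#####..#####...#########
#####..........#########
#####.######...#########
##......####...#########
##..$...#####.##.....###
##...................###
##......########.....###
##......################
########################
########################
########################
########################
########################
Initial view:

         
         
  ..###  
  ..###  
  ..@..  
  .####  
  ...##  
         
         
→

         
         
 ..####  
 ..####  
 ...@..  
 .#####  
 ...###  
         
         

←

         
         
  ..#### 
  ..#### 
  ..@... 
  .##### 
  ...### 
         
         

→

         
         
 ..####  
 ..####  
 ...@..  
 .#####  
 ...###  
         
         

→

         
         
..#####  
..#####  
....@..  
.######  
...####  
         
         

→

         
         
.#####.  
.#####.  
....@..  
######.  
..####.  
         
         

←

         
         
..#####. 
..#####. 
....@... 
.######. 
...####. 
         
         

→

         
         
.#####.  
.#####.  
....@..  
######.  
..####.  
         
         

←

         
         
..#####. 
..#####. 
....@... 
.######. 
...####. 
         
         

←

         
         
 ..#####.
 ..#####.
 ...@....
 .######.
 ...####.
         
         

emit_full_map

..#####.
..#####.
...@....
.######.
...####.

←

         
         
  ..#####
  ..#####
  ..@....
  .######
  ...####
         
         

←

         
         
  #..####
  #..####
  #.@....
  #.#####
  ....###
         
         

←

         
         
  ##..###
  ##..###
  ##@....
  ##.####
  .....##
         
         

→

         
         
 ##..####
 ##..####
 ##.@....
 ##.#####
 .....###
         
         

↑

         
         
  #..##  
 ##..####
 ##.@####
 ##......
 ##.#####
 .....###
         

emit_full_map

 #..##    
##..#####.
##.@#####.
##........
##.######.
.....####.

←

         
         
  ##..## 
  ##..###
  ##@.###
  ##.....
  ##.####
  .....##
         

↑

         
         
  ..+..  
  ##..## 
  ##@.###
  ##..###
  ##.....
  ##.####
  .....##

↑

         
         
  .....  
  ..+..  
  ##@.## 
  ##..###
  ##..###
  ##.....
  ##.####

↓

         
  .....  
  ..+..  
  ##..## 
  ##@.###
  ##..###
  ##.....
  ##.####
  .....##

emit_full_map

.....     
..+..     
##..##    
##@.#####.
##..#####.
##........
##.######.
.....####.

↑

         
         
  .....  
  ..+..  
  ##@.## 
  ##..###
  ##..###
  ##.....
  ##.####

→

         
         
 ......  
 ..+...  
 ##.@##  
 ##..####
 ##..####
 ##......
 ##.#####

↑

         
         
  .....  
 ......  
 ..+@..  
 ##..##  
 ##..####
 ##..####
 ##......

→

         
         
 .....#  
......#  
..+.@..  
##..###  
##..#####
##..#####
##.......

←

         
         
  .....# 
 ......# 
 ..+@... 
 ##..### 
 ##..####
 ##..####
 ##......

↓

         
  .....# 
 ......# 
 ..+.... 
 ##.@### 
 ##..####
 ##..####
 ##......
 ##.#####

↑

         
         
  .....# 
 ......# 
 ..+@... 
 ##..### 
 ##..####
 ##..####
 ##......

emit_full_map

 .....#   
......#   
..+@...   
##..###   
##..#####.
##..#####.
##........
##.######.
.....####.

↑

         
         
  .....  
  .....# 
 ...@..# 
 ..+.... 
 ##..### 
 ##..####
 ##..####

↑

         
         
  .....  
  .....  
  ..@..# 
 ......# 
 ..+.... 
 ##..### 
 ##..####

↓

         
  .....  
  .....  
  .....# 
 ...@..# 
 ..+.... 
 ##..### 
 ##..####
 ##..####

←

         
   ..... 
  ...... 
  ......#
  ..@...#
  ..+....
  ##..###
  ##..###
  ##..###

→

         
  .....  
 ......  
 ......# 
 ...@..# 
 ..+.... 
 ##..### 
 ##..####
 ##..####

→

         
 .....   
......#  
......#  
....@.#  
..+....  
##..###  
##..#####
##..#####

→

         
.....    
.....##  
.....##  
....@##  
.+.....  
#..####  
#..#####.
#..#####.

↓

.....    
.....##  
.....##  
.....##  
.+..@..  
#..####  
#..#####.
#..#####.
#........

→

....     
....##   
....###  
....###  
+...@..  
..#####  
..#####. 
..#####. 
........ 

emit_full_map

 .....    
......##  
......### 
......### 
..+...@.. 
##..##### 
##..#####.
##..#####.
##........
##.######.
.....####.

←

.....    
.....##  
.....### 
.....### 
.+..@... 
#..##### 
#..#####.
#..#####.
#........

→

....     
....##   
....###  
....###  
+...@..  
..#####  
..#####. 
..#####. 
........ 

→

...      
...##    
...####  
...####  
....@..  
.#####+  
.#####.  
.#####.  
.......  

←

....     
....##   
....#### 
....#### 
+...@... 
..#####+ 
..#####. 
..#####. 
........ 

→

...      
...##    
...####  
...####  
....@..  
.#####+  
.#####.  
.#####.  
.......  

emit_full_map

 .....    
......##  
......####
......####
..+....@..
##..#####+
##..#####.
##..#####.
##........
##.######.
.....####.


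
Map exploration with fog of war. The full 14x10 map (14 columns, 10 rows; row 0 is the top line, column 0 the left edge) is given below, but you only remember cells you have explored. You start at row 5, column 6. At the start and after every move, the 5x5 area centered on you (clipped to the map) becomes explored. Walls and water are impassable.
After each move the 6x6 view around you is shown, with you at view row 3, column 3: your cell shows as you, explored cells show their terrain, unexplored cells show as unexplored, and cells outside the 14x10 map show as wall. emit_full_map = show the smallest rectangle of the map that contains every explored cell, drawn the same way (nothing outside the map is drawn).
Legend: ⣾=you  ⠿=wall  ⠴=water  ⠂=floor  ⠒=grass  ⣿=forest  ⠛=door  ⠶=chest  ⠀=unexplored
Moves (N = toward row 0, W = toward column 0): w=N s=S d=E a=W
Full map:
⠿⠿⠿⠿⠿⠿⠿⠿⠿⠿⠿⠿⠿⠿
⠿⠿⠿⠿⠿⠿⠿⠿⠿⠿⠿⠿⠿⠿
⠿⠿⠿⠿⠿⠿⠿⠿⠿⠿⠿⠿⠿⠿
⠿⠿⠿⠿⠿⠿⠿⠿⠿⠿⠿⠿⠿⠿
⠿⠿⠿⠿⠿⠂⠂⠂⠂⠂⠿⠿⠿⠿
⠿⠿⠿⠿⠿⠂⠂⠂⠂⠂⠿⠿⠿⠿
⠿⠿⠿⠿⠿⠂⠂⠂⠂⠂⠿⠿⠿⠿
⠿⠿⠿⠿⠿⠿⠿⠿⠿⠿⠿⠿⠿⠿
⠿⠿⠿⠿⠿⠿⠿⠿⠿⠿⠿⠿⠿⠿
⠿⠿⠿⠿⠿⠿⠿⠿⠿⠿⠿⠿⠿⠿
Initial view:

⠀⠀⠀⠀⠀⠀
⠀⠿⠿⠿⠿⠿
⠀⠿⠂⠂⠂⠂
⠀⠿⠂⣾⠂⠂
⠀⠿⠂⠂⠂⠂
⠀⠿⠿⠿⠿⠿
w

⠀⠀⠀⠀⠀⠀
⠀⠿⠿⠿⠿⠿
⠀⠿⠿⠿⠿⠿
⠀⠿⠂⣾⠂⠂
⠀⠿⠂⠂⠂⠂
⠀⠿⠂⠂⠂⠂

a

⠀⠀⠀⠀⠀⠀
⠀⠿⠿⠿⠿⠿
⠀⠿⠿⠿⠿⠿
⠀⠿⠿⣾⠂⠂
⠀⠿⠿⠂⠂⠂
⠀⠿⠿⠂⠂⠂

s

⠀⠿⠿⠿⠿⠿
⠀⠿⠿⠿⠿⠿
⠀⠿⠿⠂⠂⠂
⠀⠿⠿⣾⠂⠂
⠀⠿⠿⠂⠂⠂
⠀⠿⠿⠿⠿⠿

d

⠿⠿⠿⠿⠿⠿
⠿⠿⠿⠿⠿⠿
⠿⠿⠂⠂⠂⠂
⠿⠿⠂⣾⠂⠂
⠿⠿⠂⠂⠂⠂
⠿⠿⠿⠿⠿⠿

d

⠿⠿⠿⠿⠿⠀
⠿⠿⠿⠿⠿⠿
⠿⠂⠂⠂⠂⠂
⠿⠂⠂⣾⠂⠂
⠿⠂⠂⠂⠂⠂
⠿⠿⠿⠿⠿⠿

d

⠿⠿⠿⠿⠀⠀
⠿⠿⠿⠿⠿⠿
⠂⠂⠂⠂⠂⠿
⠂⠂⠂⣾⠂⠿
⠂⠂⠂⠂⠂⠿
⠿⠿⠿⠿⠿⠿

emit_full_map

⠿⠿⠿⠿⠿⠿⠀⠀
⠿⠿⠿⠿⠿⠿⠿⠿
⠿⠿⠂⠂⠂⠂⠂⠿
⠿⠿⠂⠂⠂⣾⠂⠿
⠿⠿⠂⠂⠂⠂⠂⠿
⠿⠿⠿⠿⠿⠿⠿⠿

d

⠿⠿⠿⠀⠀⠀
⠿⠿⠿⠿⠿⠿
⠂⠂⠂⠂⠿⠿
⠂⠂⠂⣾⠿⠿
⠂⠂⠂⠂⠿⠿
⠿⠿⠿⠿⠿⠿

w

⠀⠀⠀⠀⠀⠀
⠿⠿⠿⠿⠿⠿
⠿⠿⠿⠿⠿⠿
⠂⠂⠂⣾⠿⠿
⠂⠂⠂⠂⠿⠿
⠂⠂⠂⠂⠿⠿

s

⠿⠿⠿⠿⠿⠿
⠿⠿⠿⠿⠿⠿
⠂⠂⠂⠂⠿⠿
⠂⠂⠂⣾⠿⠿
⠂⠂⠂⠂⠿⠿
⠿⠿⠿⠿⠿⠿

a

⠿⠿⠿⠿⠿⠿
⠿⠿⠿⠿⠿⠿
⠂⠂⠂⠂⠂⠿
⠂⠂⠂⣾⠂⠿
⠂⠂⠂⠂⠂⠿
⠿⠿⠿⠿⠿⠿

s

⠿⠿⠿⠿⠿⠿
⠂⠂⠂⠂⠂⠿
⠂⠂⠂⠂⠂⠿
⠂⠂⠂⣾⠂⠿
⠿⠿⠿⠿⠿⠿
⠀⠿⠿⠿⠿⠿

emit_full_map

⠿⠿⠿⠿⠿⠿⠿⠿⠿
⠿⠿⠿⠿⠿⠿⠿⠿⠿
⠿⠿⠂⠂⠂⠂⠂⠿⠿
⠿⠿⠂⠂⠂⠂⠂⠿⠿
⠿⠿⠂⠂⠂⣾⠂⠿⠿
⠿⠿⠿⠿⠿⠿⠿⠿⠿
⠀⠀⠀⠿⠿⠿⠿⠿⠀


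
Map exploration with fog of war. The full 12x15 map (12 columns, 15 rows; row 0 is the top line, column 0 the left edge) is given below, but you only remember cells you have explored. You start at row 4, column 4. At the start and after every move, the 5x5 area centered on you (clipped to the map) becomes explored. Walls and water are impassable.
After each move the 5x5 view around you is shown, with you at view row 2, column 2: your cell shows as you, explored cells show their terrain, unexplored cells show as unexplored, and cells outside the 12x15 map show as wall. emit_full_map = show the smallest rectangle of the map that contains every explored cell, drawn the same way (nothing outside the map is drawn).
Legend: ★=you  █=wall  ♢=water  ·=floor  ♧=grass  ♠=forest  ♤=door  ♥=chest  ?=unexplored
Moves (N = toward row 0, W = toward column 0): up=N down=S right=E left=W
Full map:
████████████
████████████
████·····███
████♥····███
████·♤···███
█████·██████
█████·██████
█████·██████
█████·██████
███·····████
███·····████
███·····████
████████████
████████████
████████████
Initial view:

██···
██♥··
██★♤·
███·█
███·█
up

█████
██···
██★··
██·♤·
███·█

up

█████
█████
██★··
██♥··
██·♤·

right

█████
█████
█·★··
█♥···
█·♤··

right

█████
█████
··★··
♥····
·♤···

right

█████
█████
··★·█
····█
♤···█

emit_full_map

████████
████████
██···★·█
██♥····█
██·♤···█
███·█???
███·█???

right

█████
█████
··★██
···██
···██

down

█████
···██
··★██
···██
█████

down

···██
···██
··★██
█████
█████

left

····█
····█
♤·★·█
·████
·████

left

·····
♥····
·♤★··
█·███
█·███

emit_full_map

█████████
█████████
██·····██
██♥····██
██·♤★··██
███·█████
███·█████


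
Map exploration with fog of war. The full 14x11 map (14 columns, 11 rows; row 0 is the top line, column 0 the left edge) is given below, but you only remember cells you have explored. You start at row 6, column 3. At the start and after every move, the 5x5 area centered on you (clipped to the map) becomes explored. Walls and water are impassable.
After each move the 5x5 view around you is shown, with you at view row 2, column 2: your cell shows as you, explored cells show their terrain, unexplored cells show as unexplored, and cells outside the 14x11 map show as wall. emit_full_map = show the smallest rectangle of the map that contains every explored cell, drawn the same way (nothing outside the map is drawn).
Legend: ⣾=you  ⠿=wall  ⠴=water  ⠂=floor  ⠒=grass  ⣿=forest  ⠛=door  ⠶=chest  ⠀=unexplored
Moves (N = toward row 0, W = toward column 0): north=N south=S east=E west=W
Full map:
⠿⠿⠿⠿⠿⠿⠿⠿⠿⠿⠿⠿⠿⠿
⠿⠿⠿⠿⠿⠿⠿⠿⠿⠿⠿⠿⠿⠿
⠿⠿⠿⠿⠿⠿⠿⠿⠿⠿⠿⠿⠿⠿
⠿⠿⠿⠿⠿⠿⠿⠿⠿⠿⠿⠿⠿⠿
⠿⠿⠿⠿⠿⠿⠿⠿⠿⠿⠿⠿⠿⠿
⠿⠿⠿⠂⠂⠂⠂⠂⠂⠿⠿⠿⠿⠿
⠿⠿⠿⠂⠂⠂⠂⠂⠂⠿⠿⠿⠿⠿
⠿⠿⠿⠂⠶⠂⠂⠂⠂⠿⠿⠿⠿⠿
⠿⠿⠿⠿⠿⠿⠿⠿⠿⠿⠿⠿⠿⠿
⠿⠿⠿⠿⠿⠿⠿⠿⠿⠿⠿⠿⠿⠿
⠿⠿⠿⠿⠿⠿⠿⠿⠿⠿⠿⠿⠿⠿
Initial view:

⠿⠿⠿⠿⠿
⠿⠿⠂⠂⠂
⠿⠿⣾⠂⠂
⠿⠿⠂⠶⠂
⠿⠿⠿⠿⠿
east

⠿⠿⠿⠿⠿
⠿⠂⠂⠂⠂
⠿⠂⣾⠂⠂
⠿⠂⠶⠂⠂
⠿⠿⠿⠿⠿

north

⠿⠿⠿⠿⠿
⠿⠿⠿⠿⠿
⠿⠂⣾⠂⠂
⠿⠂⠂⠂⠂
⠿⠂⠶⠂⠂

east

⠿⠿⠿⠿⠿
⠿⠿⠿⠿⠿
⠂⠂⣾⠂⠂
⠂⠂⠂⠂⠂
⠂⠶⠂⠂⠂

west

⠿⠿⠿⠿⠿
⠿⠿⠿⠿⠿
⠿⠂⣾⠂⠂
⠿⠂⠂⠂⠂
⠿⠂⠶⠂⠂

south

⠿⠿⠿⠿⠿
⠿⠂⠂⠂⠂
⠿⠂⣾⠂⠂
⠿⠂⠶⠂⠂
⠿⠿⠿⠿⠿


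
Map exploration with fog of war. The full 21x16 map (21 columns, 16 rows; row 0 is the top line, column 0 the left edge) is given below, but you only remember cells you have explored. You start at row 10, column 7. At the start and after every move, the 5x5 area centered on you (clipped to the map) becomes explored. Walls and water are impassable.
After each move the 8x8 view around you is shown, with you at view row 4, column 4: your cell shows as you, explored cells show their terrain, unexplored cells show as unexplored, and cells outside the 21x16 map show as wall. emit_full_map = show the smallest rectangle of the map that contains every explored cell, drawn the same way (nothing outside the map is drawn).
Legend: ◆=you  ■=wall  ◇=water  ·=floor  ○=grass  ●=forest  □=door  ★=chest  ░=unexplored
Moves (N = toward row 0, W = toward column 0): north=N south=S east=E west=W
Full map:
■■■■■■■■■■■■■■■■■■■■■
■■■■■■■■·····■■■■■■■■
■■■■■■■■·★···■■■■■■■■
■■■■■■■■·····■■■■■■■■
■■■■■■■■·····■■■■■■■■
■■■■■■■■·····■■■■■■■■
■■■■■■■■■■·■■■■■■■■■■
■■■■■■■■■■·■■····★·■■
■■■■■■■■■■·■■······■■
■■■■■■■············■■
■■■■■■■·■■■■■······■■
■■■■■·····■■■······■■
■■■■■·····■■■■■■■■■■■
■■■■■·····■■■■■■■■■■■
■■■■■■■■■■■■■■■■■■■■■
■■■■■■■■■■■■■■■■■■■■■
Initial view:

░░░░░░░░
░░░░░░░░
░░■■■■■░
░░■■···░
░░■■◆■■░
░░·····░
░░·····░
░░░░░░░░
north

░░░░░░░░
░░░░░░░░
░░■■■■■░
░░■■■■■░
░░■■◆··░
░░■■·■■░
░░·····░
░░·····░

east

░░░░░░░░
░░░░░░░░
░■■■■■·░
░■■■■■·░
░■■·◆··░
░■■·■■■░
░·····■░
░·····░░

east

░░░░░░░░
░░░░░░░░
■■■■■·■░
■■■■■·■░
■■··◆··░
■■·■■■■░
·····■■░
·····░░░

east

░░░░░░░░
░░░░░░░░
■■■■·■■░
■■■■·■■░
■···◆··░
■·■■■■■░
····■■■░
····░░░░

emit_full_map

■■■■■·■■
■■■■■·■■
■■···◆··
■■·■■■■■
·····■■■
·····░░░

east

░░░░░░░░
░░░░░░░░
■■■·■■·░
■■■·■■·░
····◆··░
·■■■■■·░
···■■■·░
···░░░░░

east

░░░░░░░░
░░░░░░░░
■■·■■··░
■■·■■··░
····◆··░
■■■■■··░
··■■■··░
··░░░░░░

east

░░░░░░░░
░░░░░░░░
■·■■···░
■·■■···░
····◆··░
■■■■···░
·■■■···░
·░░░░░░░

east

░░░░░░░░
░░░░░░░░
·■■····░
·■■····░
····◆··░
■■■····░
■■■····░
░░░░░░░░

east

░░░░░░░░
░░░░░░░░
■■····★░
■■·····░
····◆··░
■■·····░
■■·····░
░░░░░░░░

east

░░░░░░░░
░░░░░░░░
■····★·░
■······░
····◆··░
■······░
■······░
░░░░░░░░

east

░░░░░░░░
░░░░░░░░
····★·■░
······■░
····◆·■░
······■░
······■░
░░░░░░░░

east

░░░░░░░■
░░░░░░░■
···★·■■■
·····■■■
····◆■■■
·····■■■
·····■■■
░░░░░░░■

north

░░░░░░░■
░░░░░░░■
░░■■■■■■
···★·■■■
····◆■■■
·····■■■
·····■■■
·····■■■

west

░░░░░░░░
░░░░░░░░
░░■■■■■■
····★·■■
····◆·■■
······■■
······■■
······■■

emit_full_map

░░░░░░░░░░■■■■■■
■■■■■·■■····★·■■
■■■■■·■■····◆·■■
■■············■■
■■·■■■■■······■■
·····■■■······■■
·····░░░░░░░░░░░

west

░░░░░░░░
░░░░░░░░
░░■■■■■■
■····★·■
■···◆··■
·······■
■······■
■······■

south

░░░░░░░░
░░■■■■■■
■····★·■
■······■
····◆··■
■······■
■······■
░░░░░░░░

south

░░■■■■■■
■····★·■
■······■
·······■
■···◆··■
■······■
░░■■■■■░
░░░░░░░░

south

■····★·■
■······■
·······■
■······■
■···◆··■
░░■■■■■░
░░■■■■■░
░░░░░░░░

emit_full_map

░░░░░░░░░■■■■■■■
■■■■■·■■····★·■■
■■■■■·■■······■■
■■············■■
■■·■■■■■······■■
·····■■■···◆··■■
·····░░░░■■■■■░░
░░░░░░░░░■■■■■░░

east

····★·■■
······■■
······■■
······■■
····◆·■■
░■■■■■■░
░■■■■■■░
░░░░░░░░

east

···★·■■■
·····■■■
·····■■■
·····■■■
····◆■■■
■■■■■■■■
■■■■■■■■
░░░░░░░■

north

■■■■■■■■
···★·■■■
·····■■■
·····■■■
····◆■■■
·····■■■
■■■■■■■■
■■■■■■■■

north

░░░░░░░■
■■■■■■■■
···★·■■■
·····■■■
····◆■■■
·····■■■
·····■■■
■■■■■■■■

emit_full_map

░░░░░░░░░■■■■■■■
■■■■■·■■····★·■■
■■■■■·■■······■■
■■···········◆■■
■■·■■■■■······■■
·····■■■······■■
·····░░░░■■■■■■■
░░░░░░░░░■■■■■■■

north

░░░░░░░■
░░░░░░░■
■■■■■■■■
···★·■■■
····◆■■■
·····■■■
·····■■■
·····■■■

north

░░░░░░░■
░░░░░░░■
░░■■■■■■
■■■■■■■■
···★◆■■■
·····■■■
·····■■■
·····■■■

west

░░░░░░░░
░░░░░░░░
░░■■■■■■
░■■■■■■■
····◆·■■
······■■
······■■
······■■

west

░░░░░░░░
░░░░░░░░
░░■■■■■■
░░■■■■■■
■···◆★·■
■······■
·······■
■······■

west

░░░░░░░░
░░░░░░░░
░░■■■■■■
░░■■■■■■
■■··◆·★·
■■······
········
■■······

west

░░░░░░░░
░░░░░░░░
░░·■■■■■
░░■■■■■■
·■■·◆··★
·■■·····
········
■■■·····

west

░░░░░░░░
░░░░░░░░
░░··■■■■
░░■■■■■■
■·■■◆···
■·■■····
········
■■■■····

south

░░░░░░░░
░░··■■■■
░░■■■■■■
■·■■····
■·■■◆···
········
■■■■····
·■■■····

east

░░░░░░░░
░··■■■■■
░■■■■■■■
·■■····★
·■■·◆···
········
■■■·····
■■■·····

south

░··■■■■■
░■■■■■■■
·■■····★
·■■·····
····◆···
■■■·····
■■■·····
░░░░■■■■

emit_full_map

░░░░░░··■■■■■■■■
░░░░░░■■■■■■■■■■
■■■■■·■■····★·■■
■■■■■·■■······■■
■■·······◆····■■
■■·■■■■■······■■
·····■■■······■■
·····░░░░■■■■■■■
░░░░░░░░░■■■■■■■

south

░■■■■■■■
·■■····★
·■■·····
········
■■■·◆···
■■■·····
░░■■■■■■
░░░░■■■■

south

·■■····★
·■■·····
········
■■■·····
■■■·◆···
░░■■■■■■
░░■■■■■■
░░░░░░░░

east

■■····★·
■■······
········
■■······
■■··◆···
░■■■■■■■
░■■■■■■■
░░░░░░░░

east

■····★·■
■······■
·······■
■······■
■···◆··■
■■■■■■■■
■■■■■■■■
░░░░░░░░

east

····★·■■
······■■
······■■
······■■
····◆·■■
■■■■■■■■
■■■■■■■■
░░░░░░░░

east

···★·■■■
·····■■■
·····■■■
·····■■■
····◆■■■
■■■■■■■■
■■■■■■■■
░░░░░░░■

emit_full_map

░░░░░░··■■■■■■■■
░░░░░░■■■■■■■■■■
■■■■■·■■····★·■■
■■■■■·■■······■■
■■············■■
■■·■■■■■······■■
·····■■■·····◆■■
·····░░■■■■■■■■■
░░░░░░░■■■■■■■■■

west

····★·■■
······■■
······■■
······■■
····◆·■■
■■■■■■■■
■■■■■■■■
░░░░░░░░

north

■■■■■■■■
····★·■■
······■■
······■■
····◆·■■
······■■
■■■■■■■■
■■■■■■■■

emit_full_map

░░░░░░··■■■■■■■■
░░░░░░■■■■■■■■■■
■■■■■·■■····★·■■
■■■■■·■■······■■
■■············■■
■■·■■■■■····◆·■■
·····■■■······■■
·····░░■■■■■■■■■
░░░░░░░■■■■■■■■■
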